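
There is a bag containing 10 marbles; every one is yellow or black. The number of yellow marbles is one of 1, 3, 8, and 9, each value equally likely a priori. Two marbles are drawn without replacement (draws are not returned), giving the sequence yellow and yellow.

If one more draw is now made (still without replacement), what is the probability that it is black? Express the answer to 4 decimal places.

0.2108

Compute the likelihood of the observed sequence for each case: P(data | r = 1) = (1/10)(0/9) = 0; P(data | r = 3) = (3/10)(2/9) = 1/15; P(data | r = 8) = (8/10)(7/9) = 28/45; P(data | r = 9) = (9/10)(8/9) = 4/5.
Multiplying each by its prior: 1/4 · 0 = 0, 1/4 · 1/15 = 1/60, 1/4 · 28/45 = 7/45, 1/4 · 4/5 = 1/5; these sum to 67/180.
The posterior is then P(r = 1 | data) = 0, P(r = 3 | data) = 3/67, P(r = 8 | data) = 28/67, P(r = 9 | data) = 36/67.
The predictive probability is P(black next | data) = (7/8)(3/67) + (1/4)(28/67) + (1/8)(36/67) = 113/536.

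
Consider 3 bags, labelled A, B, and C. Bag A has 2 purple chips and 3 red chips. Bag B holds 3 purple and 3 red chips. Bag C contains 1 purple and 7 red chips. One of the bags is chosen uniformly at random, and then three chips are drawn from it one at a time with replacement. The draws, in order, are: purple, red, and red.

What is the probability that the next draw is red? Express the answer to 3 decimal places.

The likelihood of the observed sequence under each hypothesis: P(data | bag A) = (2/5)(3/5)(3/5) = 0.144; P(data | bag B) = (3/6)(3/6)(3/6) = 0.125; P(data | bag C) = (1/8)(7/8)(7/8) = 0.095703.
The prior-weighted likelihoods are 1/3 · 0.144 = 0.048, 1/3 · 0.125 = 0.041667, 1/3 · 0.095703 = 0.031901; with total 0.12157.
The posterior is then P(bag A | data) = 0.39484, P(bag B | data) = 0.34274, P(bag C | data) = 0.26241.
The predictive probability is P(red next | data) = (3/5)(0.39484) + (1/2)(0.34274) + (7/8)(0.26241) = 0.63789.

0.638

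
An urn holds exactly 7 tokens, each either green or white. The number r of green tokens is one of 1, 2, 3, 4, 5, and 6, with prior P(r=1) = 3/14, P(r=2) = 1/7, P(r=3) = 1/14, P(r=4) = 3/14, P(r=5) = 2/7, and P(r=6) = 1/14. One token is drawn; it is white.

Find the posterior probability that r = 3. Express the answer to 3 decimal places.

Compute the likelihood of this draw for each case: P(data | r = 1) = (6/7) = 6/7; P(data | r = 2) = (5/7) = 5/7; P(data | r = 3) = (4/7) = 4/7; P(data | r = 4) = (3/7) = 3/7; P(data | r = 5) = (2/7) = 2/7; P(data | r = 6) = (1/7) = 1/7.
Multiplying each by its prior: 3/14 · 6/7 = 9/49, 1/7 · 5/7 = 5/49, 1/14 · 4/7 = 2/49, 3/14 · 3/7 = 9/98, 2/7 · 2/7 = 4/49, 1/14 · 1/7 = 1/98; summing to 25/49.
Therefore the posterior P(r = 3 | data) = (2/49) / (25/49) = 2/25.

0.080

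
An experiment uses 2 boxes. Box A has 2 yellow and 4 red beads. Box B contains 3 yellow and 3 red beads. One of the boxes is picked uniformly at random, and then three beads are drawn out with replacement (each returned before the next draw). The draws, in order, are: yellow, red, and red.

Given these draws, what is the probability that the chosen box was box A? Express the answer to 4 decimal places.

Compute the likelihood of the observed sequence for each case: P(data | box A) = (2/6)(4/6)(4/6) = 4/27; P(data | box B) = (3/6)(3/6)(3/6) = 1/8.
Multiplying each by its prior: 1/2 · 4/27 = 2/27, 1/2 · 1/8 = 1/16; summing to 59/432.
Therefore the posterior P(box A | data) = (2/27) / (59/432) = 32/59.

0.5424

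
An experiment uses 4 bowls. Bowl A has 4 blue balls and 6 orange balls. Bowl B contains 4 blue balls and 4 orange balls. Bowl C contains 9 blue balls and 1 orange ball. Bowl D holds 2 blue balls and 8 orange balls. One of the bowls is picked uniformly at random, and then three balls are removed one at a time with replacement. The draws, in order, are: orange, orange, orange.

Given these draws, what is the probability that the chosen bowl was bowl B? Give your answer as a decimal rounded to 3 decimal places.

Compute the likelihood of the observed sequence for each case: P(data | bowl A) = (6/10)(6/10)(6/10) = 0.216; P(data | bowl B) = (4/8)(4/8)(4/8) = 0.125; P(data | bowl C) = (1/10)(1/10)(1/10) = 0.001; P(data | bowl D) = (8/10)(8/10)(8/10) = 0.512.
Weighting by the prior gives 1/4 · 0.216 = 0.054, 1/4 · 0.125 = 0.03125, 1/4 · 0.001 = 0.00025, 1/4 · 0.512 = 0.128; these sum to 0.2135.
By Bayes' rule, P(bowl B | data) = (0.03125) / (0.2135) = 0.14637.

0.146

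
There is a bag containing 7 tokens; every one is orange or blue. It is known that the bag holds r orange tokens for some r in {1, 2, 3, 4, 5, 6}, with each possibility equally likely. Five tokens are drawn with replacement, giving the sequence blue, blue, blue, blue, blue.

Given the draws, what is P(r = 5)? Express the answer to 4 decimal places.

0.0026

Under each hypothesis, the probability of the observed sequence is: P(data | r = 1) = (6/7)(6/7)(6/7)(6/7)(6/7) = 0.46266; P(data | r = 2) = (5/7)(5/7)(5/7)(5/7)(5/7) = 0.18593; P(data | r = 3) = (4/7)(4/7)(4/7)(4/7)(4/7) = 0.060927; P(data | r = 4) = (3/7)(3/7)(3/7)(3/7)(3/7) = 0.014458; P(data | r = 5) = (2/7)(2/7)(2/7)(2/7)(2/7) = 0.001904; P(data | r = 6) = (1/7)(1/7)(1/7)(1/7)(1/7) = 5.9499e-05.
Weighting by the prior gives 1/6 · 0.46266 = 0.077111, 1/6 · 0.18593 = 0.030989, 1/6 · 0.060927 = 0.010154, 1/6 · 0.014458 = 0.0024097, 1/6 · 0.001904 = 0.00031733, 1/6 · 5.9499e-05 = 9.9165e-06; these sum to 0.12099.
Hence P(r = 5 | data) = (0.00031733) / (0.12099) = 0.0026227.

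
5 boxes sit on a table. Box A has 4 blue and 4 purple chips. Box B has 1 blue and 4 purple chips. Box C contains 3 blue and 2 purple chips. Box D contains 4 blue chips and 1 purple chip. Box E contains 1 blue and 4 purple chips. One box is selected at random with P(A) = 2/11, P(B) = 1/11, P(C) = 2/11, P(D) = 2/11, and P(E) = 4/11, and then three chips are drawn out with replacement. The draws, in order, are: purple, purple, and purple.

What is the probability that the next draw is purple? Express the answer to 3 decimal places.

The likelihood of the observed sequence under each hypothesis: P(data | box A) = (4/8)(4/8)(4/8) = 0.125; P(data | box B) = (4/5)(4/5)(4/5) = 0.512; P(data | box C) = (2/5)(2/5)(2/5) = 0.064; P(data | box D) = (1/5)(1/5)(1/5) = 0.008; P(data | box E) = (4/5)(4/5)(4/5) = 0.512.
The prior-weighted likelihoods are 2/11 · 0.125 = 0.022727, 1/11 · 0.512 = 0.046545, 2/11 · 0.064 = 0.011636, 2/11 · 0.008 = 0.0014545, 4/11 · 0.512 = 0.18618; summing to 0.26855.
The posterior is then P(box A | data) = 0.084631, P(box B | data) = 0.17332, P(box C | data) = 0.043331, P(box D | data) = 0.0054164, P(box E | data) = 0.6933.
So P(purple next | data) = Σ P(purple next | H) P(H | data) = (1/2)(0.084631) + (4/5)(0.17332) + (2/5)(0.043331) + (1/5)(0.0054164) + (4/5)(0.6933) = 0.75403.

0.754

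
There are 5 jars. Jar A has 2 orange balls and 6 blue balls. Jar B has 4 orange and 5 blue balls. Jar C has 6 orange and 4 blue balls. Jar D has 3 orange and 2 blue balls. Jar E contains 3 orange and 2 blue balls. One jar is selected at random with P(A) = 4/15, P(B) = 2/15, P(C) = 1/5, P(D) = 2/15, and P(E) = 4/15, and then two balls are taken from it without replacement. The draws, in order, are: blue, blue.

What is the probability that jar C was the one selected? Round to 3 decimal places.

0.108

Under each hypothesis, the probability of the observed sequence is: P(data | jar A) = (6/8)(5/7) = 15/28; P(data | jar B) = (5/9)(4/8) = 5/18; P(data | jar C) = (4/10)(3/9) = 2/15; P(data | jar D) = (2/5)(1/4) = 1/10; P(data | jar E) = (2/5)(1/4) = 1/10.
The prior-weighted likelihoods are 4/15 · 15/28 = 1/7, 2/15 · 5/18 = 1/27, 1/5 · 2/15 = 2/75, 2/15 · 1/10 = 1/75, 4/15 · 1/10 = 2/75; with total 233/945.
By Bayes' rule, P(jar C | data) = (2/75) / (233/945) = 126/1165.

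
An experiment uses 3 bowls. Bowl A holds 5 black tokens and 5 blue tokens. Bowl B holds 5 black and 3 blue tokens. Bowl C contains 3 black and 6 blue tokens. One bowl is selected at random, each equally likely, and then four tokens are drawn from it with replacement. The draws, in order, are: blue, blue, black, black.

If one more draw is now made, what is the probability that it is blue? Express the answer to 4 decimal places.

The likelihood of the observed sequence under each hypothesis: P(data | bowl A) = (5/10)(5/10)(5/10)(5/10) = 0.0625; P(data | bowl B) = (3/8)(3/8)(5/8)(5/8) = 0.054932; P(data | bowl C) = (6/9)(6/9)(3/9)(3/9) = 0.049383.
Multiplying each by its prior: 1/3 · 0.0625 = 0.020833, 1/3 · 0.054932 = 0.018311, 1/3 · 0.049383 = 0.016461; these sum to 0.055605.
Dividing through by the total gives posterior P(bowl A | data) = 0.37467, P(bowl B | data) = 0.3293, P(bowl C | data) = 0.29603.
So P(blue next | data) = Σ P(blue next | H) P(H | data) = (1/2)(0.37467) + (3/8)(0.3293) + (2/3)(0.29603) = 0.50818.

0.5082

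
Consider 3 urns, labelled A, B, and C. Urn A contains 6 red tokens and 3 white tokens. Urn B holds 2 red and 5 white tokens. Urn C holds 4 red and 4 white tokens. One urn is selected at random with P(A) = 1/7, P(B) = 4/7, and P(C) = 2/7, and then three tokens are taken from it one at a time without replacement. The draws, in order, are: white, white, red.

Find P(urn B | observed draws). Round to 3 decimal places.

Under each hypothesis, the probability of the observed sequence is: P(data | urn A) = (3/9)(2/8)(6/7) = 1/14; P(data | urn B) = (5/7)(4/6)(2/5) = 4/21; P(data | urn C) = (4/8)(3/7)(4/6) = 1/7.
The prior-weighted likelihoods are 1/7 · 1/14 = 1/98, 4/7 · 4/21 = 16/147, 2/7 · 1/7 = 2/49; with total 47/294.
Therefore the posterior P(urn B | data) = (16/147) / (47/294) = 32/47.

0.681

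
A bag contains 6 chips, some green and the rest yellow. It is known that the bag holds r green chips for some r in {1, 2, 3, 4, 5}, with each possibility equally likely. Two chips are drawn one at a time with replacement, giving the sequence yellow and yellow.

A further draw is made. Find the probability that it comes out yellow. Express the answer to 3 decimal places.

0.682

Under each hypothesis, the probability of the observed sequence is: P(data | r = 1) = (5/6)(5/6) = 25/36; P(data | r = 2) = (4/6)(4/6) = 4/9; P(data | r = 3) = (3/6)(3/6) = 1/4; P(data | r = 4) = (2/6)(2/6) = 1/9; P(data | r = 5) = (1/6)(1/6) = 1/36.
Multiplying each by its prior: 1/5 · 25/36 = 5/36, 1/5 · 4/9 = 4/45, 1/5 · 1/4 = 1/20, 1/5 · 1/9 = 1/45, 1/5 · 1/36 = 1/180; these sum to 11/36.
The posterior is then P(r = 1 | data) = 5/11, P(r = 2 | data) = 16/55, P(r = 3 | data) = 9/55, P(r = 4 | data) = 4/55, P(r = 5 | data) = 1/55.
Averaging over the posterior, P(yellow next | data) = (5/6)(5/11) + (2/3)(16/55) + (1/2)(9/55) + (1/3)(4/55) + (1/6)(1/55) = 15/22.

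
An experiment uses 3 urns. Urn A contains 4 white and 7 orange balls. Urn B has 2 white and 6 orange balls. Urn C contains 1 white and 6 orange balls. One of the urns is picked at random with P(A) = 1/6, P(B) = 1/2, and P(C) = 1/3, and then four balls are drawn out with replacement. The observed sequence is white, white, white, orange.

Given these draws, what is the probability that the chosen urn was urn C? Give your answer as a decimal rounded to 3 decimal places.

Compute the likelihood of the observed sequence for each case: P(data | urn A) = (4/11)(4/11)(4/11)(7/11) = 0.030599; P(data | urn B) = (2/8)(2/8)(2/8)(6/8) = 0.011719; P(data | urn C) = (1/7)(1/7)(1/7)(6/7) = 0.002499.
Weighting by the prior gives 1/6 · 0.030599 = 0.0050998, 1/2 · 0.011719 = 0.0058594, 1/3 · 0.002499 = 0.00083299; with total 0.011792.
Hence P(urn C | data) = (0.00083299) / (0.011792) = 0.070639.

0.071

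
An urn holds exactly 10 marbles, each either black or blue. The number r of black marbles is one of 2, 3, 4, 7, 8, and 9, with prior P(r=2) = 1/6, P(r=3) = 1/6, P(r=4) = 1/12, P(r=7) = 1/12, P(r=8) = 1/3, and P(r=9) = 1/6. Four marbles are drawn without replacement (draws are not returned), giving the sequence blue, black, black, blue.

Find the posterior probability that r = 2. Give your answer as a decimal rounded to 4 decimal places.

Compute the likelihood of the observed sequence for each case: P(data | r = 2) = (8/10)(2/9)(1/8)(7/7) = 0.022222; P(data | r = 3) = (7/10)(3/9)(2/8)(6/7) = 0.05; P(data | r = 4) = (6/10)(4/9)(3/8)(5/7) = 0.071429; P(data | r = 7) = (3/10)(7/9)(6/8)(2/7) = 0.05; P(data | r = 8) = (2/10)(8/9)(7/8)(1/7) = 0.022222; P(data | r = 9) = (1/10)(9/9)(8/8)(0/7) = 0.
Multiplying each by its prior: 1/6 · 0.022222 = 0.0037037, 1/6 · 0.05 = 0.0083333, 1/12 · 0.071429 = 0.0059524, 1/12 · 0.05 = 0.0041667, 1/3 · 0.022222 = 0.0074074, 1/6 · 0 = 0; summing to 0.029563.
So P(r = 2 | data) = (0.0037037) / (0.029563) = 0.12528.

0.1253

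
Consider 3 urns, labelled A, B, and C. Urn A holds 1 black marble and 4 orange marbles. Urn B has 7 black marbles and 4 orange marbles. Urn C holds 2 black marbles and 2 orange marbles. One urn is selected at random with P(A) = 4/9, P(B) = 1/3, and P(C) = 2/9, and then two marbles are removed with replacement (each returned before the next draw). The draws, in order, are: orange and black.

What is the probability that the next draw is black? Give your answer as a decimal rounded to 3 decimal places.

The likelihood of the observed sequence under each hypothesis: P(data | urn A) = (4/5)(1/5) = 0.16; P(data | urn B) = (4/11)(7/11) = 0.2314; P(data | urn C) = (2/4)(2/4) = 0.25.
The prior-weighted likelihoods are 4/9 · 0.16 = 0.071111, 1/3 · 0.2314 = 0.077135, 2/9 · 0.25 = 0.055556; with total 0.2038.
Normalising, the posterior is P(urn A | data) = 0.34892, P(urn B | data) = 0.37848, P(urn C | data) = 0.2726.
Averaging over the posterior, P(black next | data) = (1/5)(0.34892) + (7/11)(0.37848) + (1/2)(0.2726) = 0.44693.

0.447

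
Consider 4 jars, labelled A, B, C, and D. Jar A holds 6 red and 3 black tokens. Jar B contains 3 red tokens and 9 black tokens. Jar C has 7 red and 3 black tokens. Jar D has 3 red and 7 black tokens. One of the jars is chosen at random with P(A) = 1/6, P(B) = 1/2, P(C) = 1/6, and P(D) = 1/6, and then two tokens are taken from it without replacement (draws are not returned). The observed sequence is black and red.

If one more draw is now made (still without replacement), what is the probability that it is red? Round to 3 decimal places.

Under each hypothesis, the probability of the observed sequence is: P(data | jar A) = (3/9)(6/8) = 0.25; P(data | jar B) = (9/12)(3/11) = 0.20455; P(data | jar C) = (3/10)(7/9) = 0.23333; P(data | jar D) = (7/10)(3/9) = 0.23333.
The prior-weighted likelihoods are 1/6 · 0.25 = 0.041667, 1/2 · 0.20455 = 0.10227, 1/6 · 0.23333 = 0.038889, 1/6 · 0.23333 = 0.038889; summing to 0.22172.
The posterior is then P(jar A | data) = 0.18793, P(jar B | data) = 0.46128, P(jar C | data) = 0.1754, P(jar D | data) = 0.1754.
The predictive probability is P(red next | data) = (5/7)(0.18793) + (1/5)(0.46128) + (3/4)(0.1754) + (1/4)(0.1754) = 0.40189.

0.402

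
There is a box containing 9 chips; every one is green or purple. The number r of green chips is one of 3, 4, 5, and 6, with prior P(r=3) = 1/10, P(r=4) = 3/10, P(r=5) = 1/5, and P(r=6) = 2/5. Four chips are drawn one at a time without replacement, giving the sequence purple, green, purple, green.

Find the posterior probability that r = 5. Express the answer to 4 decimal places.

The likelihood of the observed sequence under each hypothesis: P(data | r = 3) = (6/9)(3/8)(5/7)(2/6) = 5/84; P(data | r = 4) = (5/9)(4/8)(4/7)(3/6) = 5/63; P(data | r = 5) = (4/9)(5/8)(3/7)(4/6) = 5/63; P(data | r = 6) = (3/9)(6/8)(2/7)(5/6) = 5/84.
Multiplying each by its prior: 1/10 · 5/84 = 1/168, 3/10 · 5/63 = 1/42, 1/5 · 5/63 = 1/63, 2/5 · 5/84 = 1/42; summing to 5/72.
So P(r = 5 | data) = (1/63) / (5/72) = 8/35.

0.2286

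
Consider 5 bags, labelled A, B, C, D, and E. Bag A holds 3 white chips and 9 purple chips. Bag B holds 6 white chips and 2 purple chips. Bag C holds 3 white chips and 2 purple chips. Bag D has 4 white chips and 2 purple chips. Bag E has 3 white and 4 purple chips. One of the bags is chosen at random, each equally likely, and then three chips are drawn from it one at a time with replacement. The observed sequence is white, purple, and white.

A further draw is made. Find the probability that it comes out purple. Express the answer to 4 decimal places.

0.4059

The likelihood of the observed sequence under each hypothesis: P(data | bag A) = (3/12)(9/12)(3/12) = 0.046875; P(data | bag B) = (6/8)(2/8)(6/8) = 0.14062; P(data | bag C) = (3/5)(2/5)(3/5) = 0.144; P(data | bag D) = (4/6)(2/6)(4/6) = 0.14815; P(data | bag E) = (3/7)(4/7)(3/7) = 0.10496.
Weighting by the prior gives 1/5 · 0.046875 = 0.009375, 1/5 · 0.14062 = 0.028125, 1/5 · 0.144 = 0.0288, 1/5 · 0.14815 = 0.02963, 1/5 · 0.10496 = 0.020991; these sum to 0.11692.
Dividing through by the total gives posterior P(bag A | data) = 0.080182, P(bag B | data) = 0.24055, P(bag C | data) = 0.24632, P(bag D | data) = 0.25342, P(bag E | data) = 0.17953.
Averaging over the posterior, P(purple next | data) = (3/4)(0.080182) + (1/4)(0.24055) + (2/5)(0.24632) + (1/3)(0.25342) + (4/7)(0.17953) = 0.40586.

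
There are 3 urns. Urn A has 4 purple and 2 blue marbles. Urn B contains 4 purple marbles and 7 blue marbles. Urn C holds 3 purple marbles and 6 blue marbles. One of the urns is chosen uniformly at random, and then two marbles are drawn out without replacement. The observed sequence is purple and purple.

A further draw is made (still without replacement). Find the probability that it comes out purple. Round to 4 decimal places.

Compute the likelihood of the observed sequence for each case: P(data | urn A) = (4/6)(3/5) = 0.4; P(data | urn B) = (4/11)(3/10) = 0.10909; P(data | urn C) = (3/9)(2/8) = 0.083333.
Weighting by the prior gives 1/3 · 0.4 = 0.13333, 1/3 · 0.10909 = 0.036364, 1/3 · 0.083333 = 0.027778; with total 0.19747.
Dividing through by the total gives posterior P(urn A | data) = 0.67519, P(urn B | data) = 0.18414, P(urn C | data) = 0.14066.
The predictive probability is P(purple next | data) = (1/2)(0.67519) + (2/9)(0.18414) + (1/7)(0.14066) = 0.39861.

0.3986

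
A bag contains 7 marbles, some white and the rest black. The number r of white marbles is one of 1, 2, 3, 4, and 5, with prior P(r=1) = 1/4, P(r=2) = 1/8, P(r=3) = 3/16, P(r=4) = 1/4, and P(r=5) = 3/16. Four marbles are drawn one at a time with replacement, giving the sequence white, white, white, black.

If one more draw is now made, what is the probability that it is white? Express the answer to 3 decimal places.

0.586

Under each hypothesis, the probability of the observed sequence is: P(data | r = 1) = (1/7)(1/7)(1/7)(6/7) = 0.002499; P(data | r = 2) = (2/7)(2/7)(2/7)(5/7) = 0.01666; P(data | r = 3) = (3/7)(3/7)(3/7)(4/7) = 0.044981; P(data | r = 4) = (4/7)(4/7)(4/7)(3/7) = 0.079967; P(data | r = 5) = (5/7)(5/7)(5/7)(2/7) = 0.10412.
The prior-weighted likelihoods are 1/4 · 0.002499 = 0.00062474, 1/8 · 0.01666 = 0.0020825, 3/16 · 0.044981 = 0.008434, 1/4 · 0.079967 = 0.019992, 3/16 · 0.10412 = 0.019523; with total 0.050656.
Dividing through by the total gives posterior P(r = 1 | data) = 0.012333, P(r = 2 | data) = 0.04111, P(r = 3 | data) = 0.1665, P(r = 4 | data) = 0.39466, P(r = 5 | data) = 0.38541.
The predictive probability is P(white next | data) = (1/7)(0.012333) + (2/7)(0.04111) + (3/7)(0.1665) + (4/7)(0.39466) + (5/7)(0.38541) = 0.58567.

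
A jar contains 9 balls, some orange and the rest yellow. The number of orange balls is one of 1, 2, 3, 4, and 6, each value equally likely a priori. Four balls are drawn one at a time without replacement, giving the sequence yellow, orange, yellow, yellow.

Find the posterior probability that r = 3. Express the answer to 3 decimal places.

0.259

The likelihood of the observed sequence under each hypothesis: P(data | r = 1) = (8/9)(1/8)(7/7)(6/6) = 1/9; P(data | r = 2) = (7/9)(2/8)(6/7)(5/6) = 5/36; P(data | r = 3) = (6/9)(3/8)(5/7)(4/6) = 5/42; P(data | r = 4) = (5/9)(4/8)(4/7)(3/6) = 5/63; P(data | r = 6) = (3/9)(6/8)(2/7)(1/6) = 1/84.
Weighting by the prior gives 1/5 · 1/9 = 1/45, 1/5 · 5/36 = 1/36, 1/5 · 5/42 = 1/42, 1/5 · 5/63 = 1/63, 1/5 · 1/84 = 1/420; with total 29/315.
Therefore the posterior P(r = 3 | data) = (1/42) / (29/315) = 15/58.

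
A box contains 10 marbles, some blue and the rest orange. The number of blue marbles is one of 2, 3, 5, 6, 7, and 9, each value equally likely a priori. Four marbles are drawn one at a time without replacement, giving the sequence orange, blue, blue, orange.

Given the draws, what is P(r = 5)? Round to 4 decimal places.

0.2907

The likelihood of the observed sequence under each hypothesis: P(data | r = 2) = (8/10)(2/9)(1/8)(7/7) = 1/45; P(data | r = 3) = (7/10)(3/9)(2/8)(6/7) = 1/20; P(data | r = 5) = (5/10)(5/9)(4/8)(4/7) = 5/63; P(data | r = 6) = (4/10)(6/9)(5/8)(3/7) = 1/14; P(data | r = 7) = (3/10)(7/9)(6/8)(2/7) = 1/20; P(data | r = 9) = (1/10)(9/9)(8/8)(0/7) = 0.
Multiplying each by its prior: 1/6 · 1/45 = 1/270, 1/6 · 1/20 = 1/120, 1/6 · 5/63 = 5/378, 1/6 · 1/14 = 1/84, 1/6 · 1/20 = 1/120, 1/6 · 0 = 0; these sum to 43/945.
So P(r = 5 | data) = (5/378) / (43/945) = 25/86.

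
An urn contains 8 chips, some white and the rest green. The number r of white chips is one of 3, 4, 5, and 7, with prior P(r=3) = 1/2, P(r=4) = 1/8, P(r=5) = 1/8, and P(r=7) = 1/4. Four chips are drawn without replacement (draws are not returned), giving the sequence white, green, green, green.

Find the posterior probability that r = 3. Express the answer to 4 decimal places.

For each hypothesis, P(data | H) works out to: P(data | r = 3) = (3/8)(5/7)(4/6)(3/5) = 0.10714; P(data | r = 4) = (4/8)(4/7)(3/6)(2/5) = 0.057143; P(data | r = 5) = (5/8)(3/7)(2/6)(1/5) = 0.017857; P(data | r = 7) = (7/8)(1/7)(0/6) = 0.
The prior-weighted likelihoods are 1/2 · 0.10714 = 0.053571, 1/8 · 0.057143 = 0.0071429, 1/8 · 0.017857 = 0.0022321, 1/4 · 0 = 0; summing to 0.062946.
Hence P(r = 3 | data) = (0.053571) / (0.062946) = 0.85106.

0.8511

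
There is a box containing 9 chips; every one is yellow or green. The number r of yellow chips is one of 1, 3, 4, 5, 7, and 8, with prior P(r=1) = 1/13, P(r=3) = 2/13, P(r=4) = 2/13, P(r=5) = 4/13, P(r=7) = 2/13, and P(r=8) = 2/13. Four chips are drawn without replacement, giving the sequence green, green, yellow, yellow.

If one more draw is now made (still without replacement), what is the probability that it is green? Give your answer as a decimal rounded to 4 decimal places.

0.4878

For each hypothesis, P(data | H) works out to: P(data | r = 1) = (8/9)(7/8)(1/7)(0/6) = 0; P(data | r = 3) = (6/9)(5/8)(3/7)(2/6) = 5/84; P(data | r = 4) = (5/9)(4/8)(4/7)(3/6) = 5/63; P(data | r = 5) = (4/9)(3/8)(5/7)(4/6) = 5/63; P(data | r = 7) = (2/9)(1/8)(7/7)(6/6) = 1/36; P(data | r = 8) = (1/9)(0/8) = 0.
Multiplying each by its prior: 1/13 · 0 = 0, 2/13 · 5/84 = 5/546, 2/13 · 5/63 = 10/819, 4/13 · 5/63 = 20/819, 2/13 · 1/36 = 1/234, 2/13 · 0 = 0; these sum to 41/819.
Normalising, the posterior is P(r = 1 | data) = 0, P(r = 3 | data) = 15/82, P(r = 4 | data) = 10/41, P(r = 5 | data) = 20/41, P(r = 7 | data) = 7/82, P(r = 8 | data) = 0.
Averaging over the posterior, P(green next | data) = (4/5)(15/82) + (3/5)(10/41) + (2/5)(20/41) + (0)(7/82) = 20/41.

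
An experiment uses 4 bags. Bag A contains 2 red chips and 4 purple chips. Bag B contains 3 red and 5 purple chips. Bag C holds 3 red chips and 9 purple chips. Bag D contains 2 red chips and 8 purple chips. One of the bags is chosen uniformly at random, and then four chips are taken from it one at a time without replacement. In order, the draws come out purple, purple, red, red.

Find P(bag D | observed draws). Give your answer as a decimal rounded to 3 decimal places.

The likelihood of the observed sequence under each hypothesis: P(data | bag A) = (4/6)(3/5)(2/4)(1/3) = 0.066667; P(data | bag B) = (5/8)(4/7)(3/6)(2/5) = 0.071429; P(data | bag C) = (9/12)(8/11)(3/10)(2/9) = 0.036364; P(data | bag D) = (8/10)(7/9)(2/8)(1/7) = 0.022222.
Multiplying each by its prior: 1/4 · 0.066667 = 0.016667, 1/4 · 0.071429 = 0.017857, 1/4 · 0.036364 = 0.0090909, 1/4 · 0.022222 = 0.0055556; summing to 0.04917.
So P(bag D | data) = (0.0055556) / (0.04917) = 0.11299.

0.113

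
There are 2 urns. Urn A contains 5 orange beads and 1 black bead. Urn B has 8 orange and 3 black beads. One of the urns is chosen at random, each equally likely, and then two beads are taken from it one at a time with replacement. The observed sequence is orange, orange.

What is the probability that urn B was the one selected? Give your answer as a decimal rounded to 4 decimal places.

0.4324

Compute the likelihood of the observed sequence for each case: P(data | urn A) = (5/6)(5/6) = 0.69444; P(data | urn B) = (8/11)(8/11) = 0.52893.
Multiplying each by its prior: 1/2 · 0.69444 = 0.34722, 1/2 · 0.52893 = 0.26446; these sum to 0.61169.
By Bayes' rule, P(urn B | data) = (0.26446) / (0.61169) = 0.43235.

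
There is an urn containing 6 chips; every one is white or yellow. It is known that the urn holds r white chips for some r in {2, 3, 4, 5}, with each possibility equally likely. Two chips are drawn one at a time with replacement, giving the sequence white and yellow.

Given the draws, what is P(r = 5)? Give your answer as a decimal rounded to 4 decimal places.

0.1667

Under each hypothesis, the probability of the observed sequence is: P(data | r = 2) = (2/6)(4/6) = 2/9; P(data | r = 3) = (3/6)(3/6) = 1/4; P(data | r = 4) = (4/6)(2/6) = 2/9; P(data | r = 5) = (5/6)(1/6) = 5/36.
Multiplying each by its prior: 1/4 · 2/9 = 1/18, 1/4 · 1/4 = 1/16, 1/4 · 2/9 = 1/18, 1/4 · 5/36 = 5/144; with total 5/24.
So P(r = 5 | data) = (5/144) / (5/24) = 1/6.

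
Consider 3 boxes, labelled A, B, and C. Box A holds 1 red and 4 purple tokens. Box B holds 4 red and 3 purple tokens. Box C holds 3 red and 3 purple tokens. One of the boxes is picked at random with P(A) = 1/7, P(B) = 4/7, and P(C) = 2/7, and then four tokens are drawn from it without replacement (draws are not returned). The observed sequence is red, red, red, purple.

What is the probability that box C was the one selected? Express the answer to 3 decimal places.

Compute the likelihood of the observed sequence for each case: P(data | box A) = (1/5)(0/4) = 0; P(data | box B) = (4/7)(3/6)(2/5)(3/4) = 3/35; P(data | box C) = (3/6)(2/5)(1/4)(3/3) = 1/20.
Multiplying each by its prior: 1/7 · 0 = 0, 4/7 · 3/35 = 12/245, 2/7 · 1/20 = 1/70; these sum to 31/490.
By Bayes' rule, P(box C | data) = (1/70) / (31/490) = 7/31.

0.226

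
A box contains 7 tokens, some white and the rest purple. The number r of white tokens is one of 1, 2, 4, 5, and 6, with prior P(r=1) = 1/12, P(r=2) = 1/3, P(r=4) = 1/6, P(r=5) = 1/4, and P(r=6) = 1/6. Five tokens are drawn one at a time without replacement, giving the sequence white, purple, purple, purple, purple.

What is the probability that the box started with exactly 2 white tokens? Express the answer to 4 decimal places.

0.7273

Compute the likelihood of the observed sequence for each case: P(data | r = 1) = (1/7)(6/6)(5/5)(4/4)(3/3) = 1/7; P(data | r = 2) = (2/7)(5/6)(4/5)(3/4)(2/3) = 2/21; P(data | r = 4) = (4/7)(3/6)(2/5)(1/4)(0/3) = 0; P(data | r = 5) = (5/7)(2/6)(1/5)(0/4) = 0; P(data | r = 6) = (6/7)(1/6)(0/5) = 0.
Weighting by the prior gives 1/12 · 1/7 = 1/84, 1/3 · 2/21 = 2/63, 1/6 · 0 = 0, 1/4 · 0 = 0, 1/6 · 0 = 0; with total 11/252.
By Bayes' rule, P(r = 2 | data) = (2/63) / (11/252) = 8/11.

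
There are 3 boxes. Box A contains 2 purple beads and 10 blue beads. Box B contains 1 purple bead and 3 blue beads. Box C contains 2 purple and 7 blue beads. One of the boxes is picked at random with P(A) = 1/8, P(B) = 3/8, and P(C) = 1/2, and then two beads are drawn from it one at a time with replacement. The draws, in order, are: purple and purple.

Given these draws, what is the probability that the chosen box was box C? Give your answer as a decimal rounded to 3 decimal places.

Under each hypothesis, the probability of the observed sequence is: P(data | box A) = (2/12)(2/12) = 0.027778; P(data | box B) = (1/4)(1/4) = 0.0625; P(data | box C) = (2/9)(2/9) = 0.049383.
Weighting by the prior gives 1/8 · 0.027778 = 0.0034722, 3/8 · 0.0625 = 0.023438, 1/2 · 0.049383 = 0.024691; with total 0.051601.
By Bayes' rule, P(box C | data) = (0.024691) / (0.051601) = 0.4785.

0.479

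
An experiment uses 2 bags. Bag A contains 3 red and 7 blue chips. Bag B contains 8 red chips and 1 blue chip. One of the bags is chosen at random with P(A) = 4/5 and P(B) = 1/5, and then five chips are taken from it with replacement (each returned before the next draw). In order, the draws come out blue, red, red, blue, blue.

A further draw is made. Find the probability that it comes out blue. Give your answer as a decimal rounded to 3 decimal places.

The likelihood of the observed sequence under each hypothesis: P(data | bag A) = (7/10)(3/10)(3/10)(7/10)(7/10) = 0.03087; P(data | bag B) = (1/9)(8/9)(8/9)(1/9)(1/9) = 0.0010838.
The prior-weighted likelihoods are 4/5 · 0.03087 = 0.024696, 1/5 · 0.0010838 = 0.00021677; summing to 0.024913.
Dividing through by the total gives posterior P(bag A | data) = 0.9913, P(bag B | data) = 0.0087011.
Averaging over the posterior, P(blue next | data) = (7/10)(0.9913) + (1/9)(0.0087011) = 0.69488.

0.695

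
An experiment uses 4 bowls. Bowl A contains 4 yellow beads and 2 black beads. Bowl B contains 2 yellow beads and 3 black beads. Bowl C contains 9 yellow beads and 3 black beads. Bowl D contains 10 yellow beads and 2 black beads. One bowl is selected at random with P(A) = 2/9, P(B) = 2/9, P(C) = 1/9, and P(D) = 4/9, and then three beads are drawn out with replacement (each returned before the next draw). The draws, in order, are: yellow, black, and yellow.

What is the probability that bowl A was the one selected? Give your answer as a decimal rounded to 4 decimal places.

0.2714

Compute the likelihood of the observed sequence for each case: P(data | bowl A) = (4/6)(2/6)(4/6) = 0.14815; P(data | bowl B) = (2/5)(3/5)(2/5) = 0.096; P(data | bowl C) = (9/12)(3/12)(9/12) = 0.14062; P(data | bowl D) = (10/12)(2/12)(10/12) = 0.11574.
The prior-weighted likelihoods are 2/9 · 0.14815 = 0.032922, 2/9 · 0.096 = 0.021333, 1/9 · 0.14062 = 0.015625, 4/9 · 0.11574 = 0.05144; with total 0.12132.
Therefore the posterior P(bowl A | data) = (0.032922) / (0.12132) = 0.27136.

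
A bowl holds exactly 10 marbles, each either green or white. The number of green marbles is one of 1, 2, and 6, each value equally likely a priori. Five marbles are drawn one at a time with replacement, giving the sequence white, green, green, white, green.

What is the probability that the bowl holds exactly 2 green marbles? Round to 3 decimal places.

0.126

Under each hypothesis, the probability of the observed sequence is: P(data | r = 1) = (9/10)(1/10)(1/10)(9/10)(1/10) = 0.00081; P(data | r = 2) = (8/10)(2/10)(2/10)(8/10)(2/10) = 0.00512; P(data | r = 6) = (4/10)(6/10)(6/10)(4/10)(6/10) = 0.03456.
Multiplying each by its prior: 1/3 · 0.00081 = 0.00027, 1/3 · 0.00512 = 0.0017067, 1/3 · 0.03456 = 0.01152; these sum to 0.013497.
Therefore the posterior P(r = 2 | data) = (0.0017067) / (0.013497) = 0.12645.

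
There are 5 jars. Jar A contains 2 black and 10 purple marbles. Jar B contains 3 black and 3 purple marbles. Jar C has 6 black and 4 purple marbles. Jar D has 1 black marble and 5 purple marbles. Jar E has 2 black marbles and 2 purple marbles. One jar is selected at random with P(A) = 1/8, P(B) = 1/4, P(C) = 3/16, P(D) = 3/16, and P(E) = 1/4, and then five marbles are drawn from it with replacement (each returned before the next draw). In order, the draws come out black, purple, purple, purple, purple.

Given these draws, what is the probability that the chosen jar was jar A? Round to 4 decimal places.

0.2303

The likelihood of the observed sequence under each hypothesis: P(data | jar A) = (2/12)(10/12)(10/12)(10/12)(10/12) = 0.080376; P(data | jar B) = (3/6)(3/6)(3/6)(3/6)(3/6) = 0.03125; P(data | jar C) = (6/10)(4/10)(4/10)(4/10)(4/10) = 0.01536; P(data | jar D) = (1/6)(5/6)(5/6)(5/6)(5/6) = 0.080376; P(data | jar E) = (2/4)(2/4)(2/4)(2/4)(2/4) = 0.03125.
Weighting by the prior gives 1/8 · 0.080376 = 0.010047, 1/4 · 0.03125 = 0.0078125, 3/16 · 0.01536 = 0.00288, 3/16 · 0.080376 = 0.01507, 1/4 · 0.03125 = 0.0078125; summing to 0.043622.
Hence P(jar A | data) = (0.010047) / (0.043622) = 0.23032.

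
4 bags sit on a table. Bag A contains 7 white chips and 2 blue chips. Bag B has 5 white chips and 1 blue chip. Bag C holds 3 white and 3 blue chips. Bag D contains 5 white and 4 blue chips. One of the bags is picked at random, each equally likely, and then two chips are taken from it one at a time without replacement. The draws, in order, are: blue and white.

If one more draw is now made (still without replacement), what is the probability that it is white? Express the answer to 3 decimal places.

Compute the likelihood of the observed sequence for each case: P(data | bag A) = (2/9)(7/8) = 7/36; P(data | bag B) = (1/6)(5/5) = 1/6; P(data | bag C) = (3/6)(3/5) = 3/10; P(data | bag D) = (4/9)(5/8) = 5/18.
Weighting by the prior gives 1/4 · 7/36 = 7/144, 1/4 · 1/6 = 1/24, 1/4 · 3/10 = 3/40, 1/4 · 5/18 = 5/72; summing to 169/720.
Dividing through by the total gives posterior P(bag A | data) = 0.2071, P(bag B | data) = 0.17751, P(bag C | data) = 0.31953, P(bag D | data) = 0.29586.
The predictive probability is P(white next | data) = (6/7)(0.2071) + (1)(0.17751) + (1/2)(0.31953) + (4/7)(0.29586) = 0.68385.

0.684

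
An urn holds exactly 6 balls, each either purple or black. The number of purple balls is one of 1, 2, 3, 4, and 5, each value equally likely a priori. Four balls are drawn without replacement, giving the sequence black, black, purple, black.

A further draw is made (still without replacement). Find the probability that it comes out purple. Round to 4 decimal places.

Compute the likelihood of the observed sequence for each case: P(data | r = 1) = (5/6)(4/5)(1/4)(3/3) = 1/6; P(data | r = 2) = (4/6)(3/5)(2/4)(2/3) = 2/15; P(data | r = 3) = (3/6)(2/5)(3/4)(1/3) = 1/20; P(data | r = 4) = (2/6)(1/5)(4/4)(0/3) = 0; P(data | r = 5) = (1/6)(0/5) = 0.
Weighting by the prior gives 1/5 · 1/6 = 1/30, 1/5 · 2/15 = 2/75, 1/5 · 1/20 = 1/100, 1/5 · 0 = 0, 1/5 · 0 = 0; with total 7/100.
Normalising, the posterior is P(r = 1 | data) = 10/21, P(r = 2 | data) = 8/21, P(r = 3 | data) = 1/7, P(r = 4 | data) = 0, P(r = 5 | data) = 0.
Averaging over the posterior, P(purple next | data) = (0)(10/21) + (1/2)(8/21) + (1)(1/7) = 1/3.

0.3333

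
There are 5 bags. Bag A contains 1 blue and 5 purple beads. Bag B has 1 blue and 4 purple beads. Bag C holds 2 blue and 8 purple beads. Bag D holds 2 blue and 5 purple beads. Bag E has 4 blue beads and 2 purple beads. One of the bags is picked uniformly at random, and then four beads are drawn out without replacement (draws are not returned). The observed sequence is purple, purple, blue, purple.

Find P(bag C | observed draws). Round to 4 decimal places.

0.2074

The likelihood of the observed sequence under each hypothesis: P(data | bag A) = (5/6)(4/5)(1/4)(3/3) = 1/6; P(data | bag B) = (4/5)(3/4)(1/3)(2/2) = 1/5; P(data | bag C) = (8/10)(7/9)(2/8)(6/7) = 2/15; P(data | bag D) = (5/7)(4/6)(2/5)(3/4) = 1/7; P(data | bag E) = (2/6)(1/5)(4/4)(0/3) = 0.
The prior-weighted likelihoods are 1/5 · 1/6 = 1/30, 1/5 · 1/5 = 1/25, 1/5 · 2/15 = 2/75, 1/5 · 1/7 = 1/35, 1/5 · 0 = 0; these sum to 9/70.
By Bayes' rule, P(bag C | data) = (2/75) / (9/70) = 28/135.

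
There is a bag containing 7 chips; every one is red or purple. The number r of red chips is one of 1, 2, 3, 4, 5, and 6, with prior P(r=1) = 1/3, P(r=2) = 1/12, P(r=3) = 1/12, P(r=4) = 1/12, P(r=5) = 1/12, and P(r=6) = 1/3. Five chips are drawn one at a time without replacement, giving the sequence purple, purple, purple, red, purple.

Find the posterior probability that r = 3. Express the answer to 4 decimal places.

0.0411

Under each hypothesis, the probability of the observed sequence is: P(data | r = 1) = (6/7)(5/6)(4/5)(1/4)(3/3) = 0.14286; P(data | r = 2) = (5/7)(4/6)(3/5)(2/4)(2/3) = 0.095238; P(data | r = 3) = (4/7)(3/6)(2/5)(3/4)(1/3) = 0.028571; P(data | r = 4) = (3/7)(2/6)(1/5)(4/4)(0/3) = 0; P(data | r = 5) = (2/7)(1/6)(0/5) = 0; P(data | r = 6) = (1/7)(0/6) = 0.
The prior-weighted likelihoods are 1/3 · 0.14286 = 0.047619, 1/12 · 0.095238 = 0.0079365, 1/12 · 0.028571 = 0.002381, 1/12 · 0 = 0, 1/12 · 0 = 0, 1/3 · 0 = 0; summing to 0.057937.
By Bayes' rule, P(r = 3 | data) = (0.002381) / (0.057937) = 0.041096.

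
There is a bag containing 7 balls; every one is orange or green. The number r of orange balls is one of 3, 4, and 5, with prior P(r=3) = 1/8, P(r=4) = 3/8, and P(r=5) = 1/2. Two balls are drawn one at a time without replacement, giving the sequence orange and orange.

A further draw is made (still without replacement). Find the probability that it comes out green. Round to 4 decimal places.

Under each hypothesis, the probability of the observed sequence is: P(data | r = 3) = (3/7)(2/6) = 1/7; P(data | r = 4) = (4/7)(3/6) = 2/7; P(data | r = 5) = (5/7)(4/6) = 10/21.
The prior-weighted likelihoods are 1/8 · 1/7 = 1/56, 3/8 · 2/7 = 3/28, 1/2 · 10/21 = 5/21; these sum to 61/168.
Dividing through by the total gives posterior P(r = 3 | data) = 3/61, P(r = 4 | data) = 18/61, P(r = 5 | data) = 40/61.
So P(green next | data) = Σ P(green next | H) P(H | data) = (4/5)(3/61) + (3/5)(18/61) + (2/5)(40/61) = 146/305.

0.4787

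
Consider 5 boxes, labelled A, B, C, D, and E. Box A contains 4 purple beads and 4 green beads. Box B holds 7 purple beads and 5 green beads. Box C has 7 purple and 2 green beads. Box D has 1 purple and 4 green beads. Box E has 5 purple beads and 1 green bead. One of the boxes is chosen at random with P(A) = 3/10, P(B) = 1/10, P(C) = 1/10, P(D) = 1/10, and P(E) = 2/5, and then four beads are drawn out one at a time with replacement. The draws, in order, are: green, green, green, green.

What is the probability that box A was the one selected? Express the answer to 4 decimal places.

Compute the likelihood of the observed sequence for each case: P(data | box A) = (4/8)(4/8)(4/8)(4/8) = 0.0625; P(data | box B) = (5/12)(5/12)(5/12)(5/12) = 0.030141; P(data | box C) = (2/9)(2/9)(2/9)(2/9) = 0.0024387; P(data | box D) = (4/5)(4/5)(4/5)(4/5) = 0.4096; P(data | box E) = (1/6)(1/6)(1/6)(1/6) = 0.0007716.
Weighting by the prior gives 3/10 · 0.0625 = 0.01875, 1/10 · 0.030141 = 0.0030141, 1/10 · 0.0024387 = 0.00024387, 1/10 · 0.4096 = 0.04096, 2/5 · 0.0007716 = 0.00030864; summing to 0.063277.
So P(box A | data) = (0.01875) / (0.063277) = 0.29632.

0.2963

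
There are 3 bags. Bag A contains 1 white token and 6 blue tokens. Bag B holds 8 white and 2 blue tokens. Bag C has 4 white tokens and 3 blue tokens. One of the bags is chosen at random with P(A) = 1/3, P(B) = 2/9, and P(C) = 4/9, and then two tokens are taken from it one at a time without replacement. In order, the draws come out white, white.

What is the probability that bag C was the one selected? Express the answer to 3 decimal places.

For each hypothesis, P(data | H) works out to: P(data | bag A) = (1/7)(0/6) = 0; P(data | bag B) = (8/10)(7/9) = 0.62222; P(data | bag C) = (4/7)(3/6) = 0.28571.
Multiplying each by its prior: 1/3 · 0 = 0, 2/9 · 0.62222 = 0.13827, 4/9 · 0.28571 = 0.12698; with total 0.26526.
By Bayes' rule, P(bag C | data) = (0.12698) / (0.26526) = 0.47872.

0.479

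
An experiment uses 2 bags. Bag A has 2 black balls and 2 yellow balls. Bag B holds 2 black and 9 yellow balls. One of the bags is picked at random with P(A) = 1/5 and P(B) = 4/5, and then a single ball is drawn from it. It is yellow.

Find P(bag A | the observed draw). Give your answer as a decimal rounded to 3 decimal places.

0.133

For each hypothesis, P(data | H) works out to: P(data | bag A) = (2/4) = 1/2; P(data | bag B) = (9/11) = 9/11.
Multiplying each by its prior: 1/5 · 1/2 = 1/10, 4/5 · 9/11 = 36/55; summing to 83/110.
So P(bag A | data) = (1/10) / (83/110) = 11/83.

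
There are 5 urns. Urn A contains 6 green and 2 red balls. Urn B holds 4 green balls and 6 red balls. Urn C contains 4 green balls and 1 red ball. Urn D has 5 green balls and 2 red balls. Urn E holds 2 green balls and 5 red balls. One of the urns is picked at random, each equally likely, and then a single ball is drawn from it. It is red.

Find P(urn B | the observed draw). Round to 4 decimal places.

0.2927

The likelihood of this draw under each hypothesis: P(data | urn A) = (2/8) = 1/4; P(data | urn B) = (6/10) = 3/5; P(data | urn C) = (1/5) = 1/5; P(data | urn D) = (2/7) = 2/7; P(data | urn E) = (5/7) = 5/7.
The prior-weighted likelihoods are 1/5 · 1/4 = 1/20, 1/5 · 3/5 = 3/25, 1/5 · 1/5 = 1/25, 1/5 · 2/7 = 2/35, 1/5 · 5/7 = 1/7; these sum to 41/100.
Hence P(urn B | data) = (3/25) / (41/100) = 12/41.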